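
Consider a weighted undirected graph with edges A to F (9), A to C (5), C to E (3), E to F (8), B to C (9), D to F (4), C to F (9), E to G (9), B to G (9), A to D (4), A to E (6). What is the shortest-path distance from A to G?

15

Checking several routes:
A→C→E→G: 5 + 3 + 9 = 17
A→E→C→B→G: 6 + 3 + 9 + 9 = 27
A→D→F→E→G: 4 + 4 + 8 + 9 = 25
A→F→E→G: 9 + 8 + 9 = 26
A→C→B→G: 5 + 9 + 9 = 23
A→E→G: 6 + 9 = 15
The minimum is 15.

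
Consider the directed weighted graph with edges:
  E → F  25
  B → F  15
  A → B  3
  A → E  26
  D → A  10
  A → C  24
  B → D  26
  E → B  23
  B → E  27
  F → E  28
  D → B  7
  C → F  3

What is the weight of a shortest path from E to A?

Routes from E to A:
E - B - D - A: 23 + 26 + 10 = 59
The minimum is 59.

59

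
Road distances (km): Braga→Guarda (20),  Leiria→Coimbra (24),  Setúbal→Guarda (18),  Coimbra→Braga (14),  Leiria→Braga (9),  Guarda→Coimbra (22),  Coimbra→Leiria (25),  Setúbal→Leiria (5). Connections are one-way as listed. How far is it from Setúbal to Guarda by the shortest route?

Paths from Setúbal to Guarda:
Setúbal -> Guarda: 18
Setúbal -> Leiria -> Coimbra -> Braga -> Guarda: 5 + 24 + 14 + 20 = 63
Setúbal -> Leiria -> Braga -> Guarda: 5 + 9 + 20 = 34
The minimum is 18 km.

18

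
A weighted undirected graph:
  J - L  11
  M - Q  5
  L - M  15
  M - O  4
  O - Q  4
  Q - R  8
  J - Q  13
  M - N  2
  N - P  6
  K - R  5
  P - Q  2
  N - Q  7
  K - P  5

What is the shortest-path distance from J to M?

Some routes from J to M:
J → Q → M: 13 + 5 = 18
J → Q → N → M: 13 + 7 + 2 = 22
J → Q → O → M: 13 + 4 + 4 = 21
J → Q → P → N → M: 13 + 2 + 6 + 2 = 23
The minimum is 18.

18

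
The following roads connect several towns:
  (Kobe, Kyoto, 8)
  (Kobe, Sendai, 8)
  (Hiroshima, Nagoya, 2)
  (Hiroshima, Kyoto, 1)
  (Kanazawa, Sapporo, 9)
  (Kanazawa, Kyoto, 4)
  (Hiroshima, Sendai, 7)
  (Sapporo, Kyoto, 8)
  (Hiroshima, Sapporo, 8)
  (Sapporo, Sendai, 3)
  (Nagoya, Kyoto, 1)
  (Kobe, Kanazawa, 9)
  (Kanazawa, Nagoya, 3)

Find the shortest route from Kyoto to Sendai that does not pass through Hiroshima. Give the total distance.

A few of the Kyoto→Sendai routes:
Kyoto-Sapporo-Sendai: 8 + 3 = 11
Kyoto-Kobe-Sendai: 8 + 8 = 16
Kyoto-Nagoya-Kanazawa-Sapporo-Sendai: 1 + 3 + 9 + 3 = 16
Best route has total 11.

11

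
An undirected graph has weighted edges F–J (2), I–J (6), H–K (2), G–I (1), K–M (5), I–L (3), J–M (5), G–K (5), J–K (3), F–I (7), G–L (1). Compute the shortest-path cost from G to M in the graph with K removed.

Routes from G to M avoiding K:
G - L - I - F - J - M: 1 + 3 + 7 + 2 + 5 = 18
G - I - J - M: 1 + 6 + 5 = 12
G - I - F - J - M: 1 + 7 + 2 + 5 = 15
G - L - I - J - M: 1 + 3 + 6 + 5 = 15
Best route has total 12.

12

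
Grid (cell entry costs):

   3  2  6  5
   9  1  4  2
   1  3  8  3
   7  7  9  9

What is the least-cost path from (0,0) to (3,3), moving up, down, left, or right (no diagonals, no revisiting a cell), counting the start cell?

24

One optimal route is r0c0→r0c1→r1c1→r1c2→r1c3→r2c3→r3c3.
Its cost is 3 + 2 + 1 + 4 + 2 + 3 + 9 = 24.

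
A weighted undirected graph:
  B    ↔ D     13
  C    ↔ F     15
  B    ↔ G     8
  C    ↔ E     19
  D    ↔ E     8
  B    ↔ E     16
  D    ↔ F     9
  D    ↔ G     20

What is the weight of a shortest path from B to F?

22

Checking several routes:
B-D-F: 13 + 9 = 22
B-E-D-F: 16 + 8 + 9 = 33
B-G-D-F: 8 + 20 + 9 = 37
Best route has total 22.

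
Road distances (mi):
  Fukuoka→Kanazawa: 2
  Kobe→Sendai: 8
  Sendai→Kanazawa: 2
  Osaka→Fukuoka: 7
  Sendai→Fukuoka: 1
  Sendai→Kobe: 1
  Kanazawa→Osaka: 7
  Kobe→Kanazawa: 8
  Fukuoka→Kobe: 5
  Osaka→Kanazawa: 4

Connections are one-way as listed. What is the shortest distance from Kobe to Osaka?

15

Routes from Kobe to Osaka:
Kobe -> Sendai -> Kanazawa -> Osaka: 8 + 2 + 7 = 17
Kobe -> Kanazawa -> Osaka: 8 + 7 = 15
Kobe -> Sendai -> Fukuoka -> Kanazawa -> Osaka: 8 + 1 + 2 + 7 = 18
Best route has total 15 mi.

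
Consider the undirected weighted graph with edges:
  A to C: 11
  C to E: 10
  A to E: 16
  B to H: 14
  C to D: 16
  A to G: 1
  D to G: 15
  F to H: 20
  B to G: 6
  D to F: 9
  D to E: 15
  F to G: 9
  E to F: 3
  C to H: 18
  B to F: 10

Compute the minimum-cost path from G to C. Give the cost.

Some routes from G to C:
G→A→C: 1 + 11 = 12
G→A→E→C: 1 + 16 + 10 = 27
G→F→E→C: 9 + 3 + 10 = 22
The minimum is 12.

12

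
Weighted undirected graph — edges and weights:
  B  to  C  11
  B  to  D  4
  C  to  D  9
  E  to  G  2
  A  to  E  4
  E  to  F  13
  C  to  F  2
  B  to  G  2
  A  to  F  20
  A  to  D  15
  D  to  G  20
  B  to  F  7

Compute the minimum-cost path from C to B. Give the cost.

9

Comparing a few candidate routes:
C - F - E - G - B: 2 + 13 + 2 + 2 = 19
C - B: 11
C - F - B: 2 + 7 = 9
C - D - B: 9 + 4 = 13
C - F - A - E - G - B: 2 + 20 + 4 + 2 + 2 = 30
Best route has total 9.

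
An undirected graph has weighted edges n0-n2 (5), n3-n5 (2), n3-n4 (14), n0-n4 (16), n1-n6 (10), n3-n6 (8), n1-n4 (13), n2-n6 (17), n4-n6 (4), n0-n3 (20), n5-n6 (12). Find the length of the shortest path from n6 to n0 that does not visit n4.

Routes from n6 to n0 avoiding n4:
n6 -> n3 -> n0: 8 + 20 = 28
n6 -> n2 -> n0: 17 + 5 = 22
n6 -> n5 -> n3 -> n0: 12 + 2 + 20 = 34
Shortest: 22.

22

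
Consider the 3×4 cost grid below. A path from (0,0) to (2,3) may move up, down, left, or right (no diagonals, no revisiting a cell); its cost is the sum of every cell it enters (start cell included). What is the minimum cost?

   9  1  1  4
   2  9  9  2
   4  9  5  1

Cheapest: (0,0) (0,1) (0,2) (0,3) (1,3) (2,3)
  9 + 1 + 1 + 4 + 2 + 1 = 18

18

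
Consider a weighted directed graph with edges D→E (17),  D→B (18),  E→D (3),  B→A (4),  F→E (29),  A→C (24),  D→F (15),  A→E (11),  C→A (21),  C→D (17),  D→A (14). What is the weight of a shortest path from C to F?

Routes from C to F:
C -> D -> F: 17 + 15 = 32
C -> A -> E -> D -> F: 21 + 11 + 3 + 15 = 50
The minimum is 32.

32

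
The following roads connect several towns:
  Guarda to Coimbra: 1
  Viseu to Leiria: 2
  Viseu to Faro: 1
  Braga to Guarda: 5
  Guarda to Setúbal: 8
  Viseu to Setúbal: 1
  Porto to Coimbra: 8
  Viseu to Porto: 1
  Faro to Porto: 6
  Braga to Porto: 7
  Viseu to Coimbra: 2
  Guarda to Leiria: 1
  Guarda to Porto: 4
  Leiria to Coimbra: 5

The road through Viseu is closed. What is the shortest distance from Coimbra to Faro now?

11

Routes from Coimbra to Faro avoiding Viseu:
Coimbra-Leiria-Guarda-Porto-Faro: 5 + 1 + 4 + 6 = 16
Coimbra-Guarda-Porto-Faro: 1 + 4 + 6 = 11
Coimbra-Guarda-Braga-Porto-Faro: 1 + 5 + 7 + 6 = 19
Coimbra-Leiria-Guarda-Braga-Porto-Faro: 5 + 1 + 5 + 7 + 6 = 24
Coimbra-Porto-Faro: 8 + 6 = 14
Best route has total 11.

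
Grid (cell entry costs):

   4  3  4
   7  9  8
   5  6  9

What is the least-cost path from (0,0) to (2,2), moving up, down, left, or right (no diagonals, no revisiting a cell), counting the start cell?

28

Best path: (0,0) → (0,1) → (0,2) → (1,2) → (2,2)
Cost: 4 + 3 + 4 + 8 + 9 = 28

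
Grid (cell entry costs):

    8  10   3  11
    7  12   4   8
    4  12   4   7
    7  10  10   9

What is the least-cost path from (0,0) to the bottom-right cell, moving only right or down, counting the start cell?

45

Path r0c0 → r0c1 → r0c2 → r1c2 → r2c2 → r2c3 → r3c3: 8 + 10 + 3 + 4 + 4 + 7 + 9 = 45.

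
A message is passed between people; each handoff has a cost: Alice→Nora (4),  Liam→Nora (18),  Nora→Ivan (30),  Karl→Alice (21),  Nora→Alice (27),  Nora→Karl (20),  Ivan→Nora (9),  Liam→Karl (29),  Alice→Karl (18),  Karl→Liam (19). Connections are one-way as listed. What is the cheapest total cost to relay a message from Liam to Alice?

Candidate routes:
Liam→Karl→Alice: 29 + 21 = 50
Liam→Nora→Alice: 18 + 27 = 45
Liam→Nora→Karl→Alice: 18 + 20 + 21 = 59
Shortest: 45.

45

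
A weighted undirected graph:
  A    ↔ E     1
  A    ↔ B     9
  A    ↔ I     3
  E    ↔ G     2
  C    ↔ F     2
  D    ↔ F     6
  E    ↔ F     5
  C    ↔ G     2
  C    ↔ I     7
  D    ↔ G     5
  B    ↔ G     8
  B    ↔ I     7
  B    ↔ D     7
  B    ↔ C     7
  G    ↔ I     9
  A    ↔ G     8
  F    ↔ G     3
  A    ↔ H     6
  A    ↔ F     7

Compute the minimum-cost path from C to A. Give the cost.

Comparing a few candidate routes:
C -> G -> E -> A: 2 + 2 + 1 = 5
C -> F -> G -> E -> A: 2 + 3 + 2 + 1 = 8
C -> F -> E -> A: 2 + 5 + 1 = 8
C -> F -> A: 2 + 7 = 9
Shortest: 5.

5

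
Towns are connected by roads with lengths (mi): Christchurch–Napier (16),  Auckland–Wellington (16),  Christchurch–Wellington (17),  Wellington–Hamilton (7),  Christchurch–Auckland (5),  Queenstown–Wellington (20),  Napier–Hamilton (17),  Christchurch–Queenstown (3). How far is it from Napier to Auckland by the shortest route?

Candidate routes:
Napier-Christchurch-Wellington-Auckland: 16 + 17 + 16 = 49
Napier-Christchurch-Auckland: 16 + 5 = 21
Napier-Hamilton-Wellington-Christchurch-Auckland: 17 + 7 + 17 + 5 = 46
Napier-Hamilton-Wellington-Auckland: 17 + 7 + 16 = 40
Napier-Christchurch-Queenstown-Wellington-Auckland: 16 + 3 + 20 + 16 = 55
Napier-Hamilton-Wellington-Queenstown-Christchurch-Auckland: 17 + 7 + 20 + 3 + 5 = 52
Best route has total 21 mi.

21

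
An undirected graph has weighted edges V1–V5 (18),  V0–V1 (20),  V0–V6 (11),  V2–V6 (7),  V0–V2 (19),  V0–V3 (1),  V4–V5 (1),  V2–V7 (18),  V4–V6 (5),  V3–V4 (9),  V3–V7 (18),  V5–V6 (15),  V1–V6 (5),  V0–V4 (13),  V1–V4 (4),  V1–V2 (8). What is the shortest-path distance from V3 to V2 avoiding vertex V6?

Comparing a few candidate routes:
V3 -> V4 -> V1 -> V2: 9 + 4 + 8 = 21
V3 -> V0 -> V4 -> V1 -> V2: 1 + 13 + 4 + 8 = 26
V3 -> V0 -> V2: 1 + 19 = 20
V3 -> V0 -> V1 -> V2: 1 + 20 + 8 = 29
The minimum is 20.

20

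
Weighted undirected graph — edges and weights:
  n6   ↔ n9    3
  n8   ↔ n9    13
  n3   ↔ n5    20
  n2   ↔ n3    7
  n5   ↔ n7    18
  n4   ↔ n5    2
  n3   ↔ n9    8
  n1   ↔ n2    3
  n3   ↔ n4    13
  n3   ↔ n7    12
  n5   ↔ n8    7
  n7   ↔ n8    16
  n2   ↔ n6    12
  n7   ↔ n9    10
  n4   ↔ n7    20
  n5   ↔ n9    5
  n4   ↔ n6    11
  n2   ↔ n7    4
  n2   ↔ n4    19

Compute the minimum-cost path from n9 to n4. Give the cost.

Comparing a few candidate routes:
n9 -> n5 -> n4: 5 + 2 = 7
n9 -> n8 -> n5 -> n4: 13 + 7 + 2 = 22
n9 -> n7 -> n4: 10 + 20 = 30
n9 -> n3 -> n5 -> n4: 8 + 20 + 2 = 30
n9 -> n3 -> n4: 8 + 13 = 21
n9 -> n6 -> n4: 3 + 11 = 14
Shortest: 7.

7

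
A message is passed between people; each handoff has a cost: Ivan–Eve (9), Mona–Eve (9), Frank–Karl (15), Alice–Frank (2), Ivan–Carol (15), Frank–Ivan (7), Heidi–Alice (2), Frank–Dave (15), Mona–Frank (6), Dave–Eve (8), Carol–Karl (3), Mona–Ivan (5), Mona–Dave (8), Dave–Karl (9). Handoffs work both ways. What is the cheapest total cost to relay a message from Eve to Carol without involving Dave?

24

A few of the Eve→Carol routes:
Eve -> Ivan -> Frank -> Karl -> Carol: 9 + 7 + 15 + 3 = 34
Eve -> Mona -> Frank -> Karl -> Carol: 9 + 6 + 15 + 3 = 33
Eve -> Mona -> Frank -> Ivan -> Carol: 9 + 6 + 7 + 15 = 37
Eve -> Ivan -> Mona -> Frank -> Karl -> Carol: 9 + 5 + 6 + 15 + 3 = 38
Eve -> Mona -> Ivan -> Carol: 9 + 5 + 15 = 29
Eve -> Ivan -> Carol: 9 + 15 = 24
Best route has total 24.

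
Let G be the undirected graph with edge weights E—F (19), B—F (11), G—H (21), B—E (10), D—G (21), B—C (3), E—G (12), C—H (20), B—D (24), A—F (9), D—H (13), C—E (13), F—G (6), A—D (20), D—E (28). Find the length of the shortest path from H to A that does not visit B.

Some routes from H to A avoiding B:
H → C → E → G → F → A: 20 + 13 + 12 + 6 + 9 = 60
H → C → E → F → A: 20 + 13 + 19 + 9 = 61
H → G → F → A: 21 + 6 + 9 = 36
H → D → A: 13 + 20 = 33
H → D → G → F → A: 13 + 21 + 6 + 9 = 49
H → G → E → F → A: 21 + 12 + 19 + 9 = 61
Best route has total 33.

33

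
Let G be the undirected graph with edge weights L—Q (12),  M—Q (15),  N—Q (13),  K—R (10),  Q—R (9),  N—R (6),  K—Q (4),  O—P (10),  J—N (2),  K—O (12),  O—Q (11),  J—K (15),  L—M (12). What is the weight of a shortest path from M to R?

24

A few of the M→R routes:
M-L-Q-R: 12 + 12 + 9 = 33
M-Q-K-R: 15 + 4 + 10 = 29
M-Q-N-R: 15 + 13 + 6 = 34
M-Q-R: 15 + 9 = 24
The minimum is 24.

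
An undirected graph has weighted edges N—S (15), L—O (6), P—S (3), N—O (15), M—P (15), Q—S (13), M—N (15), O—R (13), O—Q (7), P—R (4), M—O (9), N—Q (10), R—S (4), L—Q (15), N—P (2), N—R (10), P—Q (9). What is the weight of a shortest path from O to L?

6

Checking several routes:
O→Q→L: 7 + 15 = 22
O→N→Q→L: 15 + 10 + 15 = 40
O→L: 6
O→N→P→Q→L: 15 + 2 + 9 + 15 = 41
Best route has total 6.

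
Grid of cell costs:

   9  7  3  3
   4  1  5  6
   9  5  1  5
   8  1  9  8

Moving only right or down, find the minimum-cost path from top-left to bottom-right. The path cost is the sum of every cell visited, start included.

Path r0c0 → r1c0 → r1c1 → r1c2 → r2c2 → r2c3 → r3c3: 9 + 4 + 1 + 5 + 1 + 5 + 8 = 33.

33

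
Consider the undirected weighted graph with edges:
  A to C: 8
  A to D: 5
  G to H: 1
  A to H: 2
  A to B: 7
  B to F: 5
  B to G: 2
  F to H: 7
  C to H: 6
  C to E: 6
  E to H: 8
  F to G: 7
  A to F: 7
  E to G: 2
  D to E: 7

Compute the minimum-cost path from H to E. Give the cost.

3

A few of the H→E routes:
H - G - E: 1 + 2 = 3
H - C - E: 6 + 6 = 12
H - A - B - G - E: 2 + 7 + 2 + 2 = 13
H - E: 8
The minimum is 3.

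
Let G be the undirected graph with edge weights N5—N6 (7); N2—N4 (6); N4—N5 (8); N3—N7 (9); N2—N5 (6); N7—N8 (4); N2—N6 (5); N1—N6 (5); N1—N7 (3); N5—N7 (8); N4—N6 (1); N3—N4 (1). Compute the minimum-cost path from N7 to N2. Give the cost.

13

Some routes from N7 to N2:
N7 -> N5 -> N2: 8 + 6 = 14
N7 -> N1 -> N6 -> N2: 3 + 5 + 5 = 13
N7 -> N3 -> N4 -> N6 -> N2: 9 + 1 + 1 + 5 = 16
N7 -> N1 -> N6 -> N4 -> N2: 3 + 5 + 1 + 6 = 15
Shortest: 13.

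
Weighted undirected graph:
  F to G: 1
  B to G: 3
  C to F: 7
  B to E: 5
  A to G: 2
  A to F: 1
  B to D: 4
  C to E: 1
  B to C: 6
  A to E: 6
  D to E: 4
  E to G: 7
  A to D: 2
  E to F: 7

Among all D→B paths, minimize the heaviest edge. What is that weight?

3

Some routes from D to B:
D-A-G-B: max(2, 2, 3) = 3
D-A-F-G-B: max(2, 1, 1, 3) = 3
D-B: max(4) = 4
The minimum achievable maximum is 3.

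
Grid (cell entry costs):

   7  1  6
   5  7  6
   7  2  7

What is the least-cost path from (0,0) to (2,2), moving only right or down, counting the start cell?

Take [0,0] [0,1] [1,1] [2,1] [2,2] for a total of 7 + 1 + 7 + 2 + 7 = 24.

24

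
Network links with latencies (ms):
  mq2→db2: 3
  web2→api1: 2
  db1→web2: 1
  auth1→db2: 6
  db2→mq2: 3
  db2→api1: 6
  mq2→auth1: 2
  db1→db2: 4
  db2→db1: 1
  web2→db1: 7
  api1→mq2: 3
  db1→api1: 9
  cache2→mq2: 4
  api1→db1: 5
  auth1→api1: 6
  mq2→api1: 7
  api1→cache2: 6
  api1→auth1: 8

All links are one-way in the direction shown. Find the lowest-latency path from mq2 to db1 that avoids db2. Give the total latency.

12

Paths from mq2 to db1 avoiding db2:
mq2→api1→db1: 7 + 5 = 12
mq2→auth1→api1→db1: 2 + 6 + 5 = 13
Shortest: 12 ms.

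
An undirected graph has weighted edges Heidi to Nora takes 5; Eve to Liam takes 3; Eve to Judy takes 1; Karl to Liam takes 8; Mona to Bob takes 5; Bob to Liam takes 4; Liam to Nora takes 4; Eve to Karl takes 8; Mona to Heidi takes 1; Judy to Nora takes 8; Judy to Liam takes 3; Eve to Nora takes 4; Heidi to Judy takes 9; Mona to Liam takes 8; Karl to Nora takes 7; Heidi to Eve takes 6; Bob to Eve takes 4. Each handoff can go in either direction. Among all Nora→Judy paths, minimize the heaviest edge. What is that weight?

4

Checking several routes:
Nora - Eve - Judy: max(4, 1) = 4
Nora - Liam - Judy: max(4, 3) = 4
Nora - Eve - Bob - Liam - Judy: max(4, 4, 4, 3) = 4
Nora - Eve - Liam - Judy: max(4, 3, 3) = 4
Nora - Liam - Eve - Judy: max(4, 3, 1) = 4
Nora - Liam - Bob - Eve - Judy: max(4, 4, 4, 1) = 4
Best route has worst link 4.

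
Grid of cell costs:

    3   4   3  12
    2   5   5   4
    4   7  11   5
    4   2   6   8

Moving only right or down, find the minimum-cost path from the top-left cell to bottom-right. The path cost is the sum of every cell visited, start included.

29

Path [0,0] → [1,0] → [2,0] → [3,0] → [3,1] → [3,2] → [3,3]: 3 + 2 + 4 + 4 + 2 + 6 + 8 = 29.
For comparison, the top-then-right route costs 39.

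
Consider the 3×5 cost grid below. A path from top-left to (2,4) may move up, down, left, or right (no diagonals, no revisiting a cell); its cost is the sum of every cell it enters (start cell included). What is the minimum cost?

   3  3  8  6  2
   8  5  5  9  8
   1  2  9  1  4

Take [0,0] -> [0,1] -> [1,1] -> [2,1] -> [2,2] -> [2,3] -> [2,4] for a total of 3 + 3 + 5 + 2 + 9 + 1 + 4 = 27.

27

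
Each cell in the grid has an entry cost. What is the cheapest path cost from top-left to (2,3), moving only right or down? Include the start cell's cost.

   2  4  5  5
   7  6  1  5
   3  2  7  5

22

Path (0,0) -> (0,1) -> (0,2) -> (1,2) -> (1,3) -> (2,3): 2 + 4 + 5 + 1 + 5 + 5 = 22.
(Top row then right column would cost 26.)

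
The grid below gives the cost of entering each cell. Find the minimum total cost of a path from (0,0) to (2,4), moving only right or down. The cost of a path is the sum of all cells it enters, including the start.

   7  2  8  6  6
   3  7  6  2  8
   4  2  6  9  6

Best path: r0c0 r1c0 r2c0 r2c1 r2c2 r2c3 r2c4
Cost: 7 + 3 + 4 + 2 + 6 + 9 + 6 = 37
(Top row then right column would cost 43.)

37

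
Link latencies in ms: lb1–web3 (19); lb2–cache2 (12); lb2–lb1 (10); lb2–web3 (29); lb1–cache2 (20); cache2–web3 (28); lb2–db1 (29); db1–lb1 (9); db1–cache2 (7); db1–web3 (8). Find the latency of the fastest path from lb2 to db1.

19

Comparing a few candidate routes:
lb2 -> db1: 29
lb2 -> lb1 -> db1: 10 + 9 = 19
lb2 -> cache2 -> db1: 12 + 7 = 19
Best route has total 19 ms.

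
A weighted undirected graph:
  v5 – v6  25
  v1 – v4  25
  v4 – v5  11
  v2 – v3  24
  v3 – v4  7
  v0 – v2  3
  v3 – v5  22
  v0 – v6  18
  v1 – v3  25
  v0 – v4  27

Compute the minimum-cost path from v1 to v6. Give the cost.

Comparing a few candidate routes:
v1→v4→v5→v6: 25 + 11 + 25 = 61
v1→v3→v2→v0→v6: 25 + 24 + 3 + 18 = 70
v1→v3→v5→v6: 25 + 22 + 25 = 72
v1→v4→v0→v6: 25 + 27 + 18 = 70
v1→v3→v4→v5→v6: 25 + 7 + 11 + 25 = 68
Best route has total 61.

61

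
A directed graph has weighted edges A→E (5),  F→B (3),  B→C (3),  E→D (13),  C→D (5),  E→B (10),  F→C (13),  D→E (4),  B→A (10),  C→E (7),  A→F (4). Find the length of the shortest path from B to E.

Some routes from B to E:
B - C - E: 3 + 7 = 10
B - A - E: 10 + 5 = 15
B - A - F - C - E: 10 + 4 + 13 + 7 = 34
B - C - D - E: 3 + 5 + 4 = 12
Shortest: 10.

10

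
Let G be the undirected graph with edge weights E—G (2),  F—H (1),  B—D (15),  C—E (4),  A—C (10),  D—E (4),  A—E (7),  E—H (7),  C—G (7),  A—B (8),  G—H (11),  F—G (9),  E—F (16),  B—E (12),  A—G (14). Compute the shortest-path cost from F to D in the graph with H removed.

15

Some routes from F to D avoiding H:
F→G→C→E→D: 9 + 7 + 4 + 4 = 24
F→E→D: 16 + 4 = 20
F→G→C→A→E→D: 9 + 7 + 10 + 7 + 4 = 37
F→G→A→E→D: 9 + 14 + 7 + 4 = 34
F→G→E→D: 9 + 2 + 4 = 15
Shortest: 15.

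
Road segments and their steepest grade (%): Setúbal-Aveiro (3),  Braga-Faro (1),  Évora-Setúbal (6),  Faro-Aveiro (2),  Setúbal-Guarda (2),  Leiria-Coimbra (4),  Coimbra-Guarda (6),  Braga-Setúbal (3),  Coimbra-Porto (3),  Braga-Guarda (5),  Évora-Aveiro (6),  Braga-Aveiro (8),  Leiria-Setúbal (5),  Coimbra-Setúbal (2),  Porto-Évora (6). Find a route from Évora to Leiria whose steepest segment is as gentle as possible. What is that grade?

Checking several routes:
Évora → Porto → Coimbra → Guarda → Setúbal → Leiria: max(6, 3, 6, 2, 5) = 6
Évora → Porto → Coimbra → Leiria: max(6, 3, 4) = 6
Évora → Porto → Coimbra → Setúbal → Leiria: max(6, 3, 2, 5) = 6
Best route has worst link 6%.

6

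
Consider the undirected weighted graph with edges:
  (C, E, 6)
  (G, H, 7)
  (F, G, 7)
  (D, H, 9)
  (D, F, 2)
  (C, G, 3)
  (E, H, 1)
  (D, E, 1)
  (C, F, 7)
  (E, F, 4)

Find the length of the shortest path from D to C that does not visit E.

Candidate routes:
D→H→G→F→C: 9 + 7 + 7 + 7 = 30
D→H→G→C: 9 + 7 + 3 = 19
D→F→C: 2 + 7 = 9
D→F→G→C: 2 + 7 + 3 = 12
The minimum is 9.

9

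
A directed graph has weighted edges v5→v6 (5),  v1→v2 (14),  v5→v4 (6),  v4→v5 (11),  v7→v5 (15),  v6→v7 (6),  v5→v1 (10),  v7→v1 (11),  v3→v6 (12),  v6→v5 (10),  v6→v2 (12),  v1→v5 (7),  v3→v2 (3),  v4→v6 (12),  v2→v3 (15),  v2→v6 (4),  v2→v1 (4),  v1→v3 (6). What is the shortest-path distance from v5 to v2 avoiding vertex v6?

19

Routes from v5 to v2 avoiding v6:
v5 → v1 → v3 → v2: 10 + 6 + 3 = 19
v5 → v1 → v2: 10 + 14 = 24
Shortest: 19.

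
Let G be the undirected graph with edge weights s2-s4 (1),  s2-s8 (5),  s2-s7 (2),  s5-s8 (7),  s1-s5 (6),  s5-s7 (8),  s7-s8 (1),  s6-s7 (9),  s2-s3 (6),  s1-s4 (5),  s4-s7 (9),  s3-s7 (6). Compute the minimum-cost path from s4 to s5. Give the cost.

11

A few of the s4→s5 routes:
s4 -> s2 -> s7 -> s8 -> s5: 1 + 2 + 1 + 7 = 11
s4 -> s2 -> s7 -> s5: 1 + 2 + 8 = 11
s4 -> s1 -> s5: 5 + 6 = 11
Shortest: 11.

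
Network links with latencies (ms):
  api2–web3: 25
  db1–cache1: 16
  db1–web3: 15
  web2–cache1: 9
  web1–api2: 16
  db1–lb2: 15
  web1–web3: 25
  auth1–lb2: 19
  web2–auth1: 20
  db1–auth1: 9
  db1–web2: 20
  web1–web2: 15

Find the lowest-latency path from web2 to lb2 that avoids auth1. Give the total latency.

Paths from web2 to lb2 avoiding auth1:
web2 → web1 → web3 → db1 → lb2: 15 + 25 + 15 + 15 = 70
web2 → web1 → api2 → web3 → db1 → lb2: 15 + 16 + 25 + 15 + 15 = 86
web2 → db1 → lb2: 20 + 15 = 35
web2 → cache1 → db1 → lb2: 9 + 16 + 15 = 40
The minimum is 35 ms.

35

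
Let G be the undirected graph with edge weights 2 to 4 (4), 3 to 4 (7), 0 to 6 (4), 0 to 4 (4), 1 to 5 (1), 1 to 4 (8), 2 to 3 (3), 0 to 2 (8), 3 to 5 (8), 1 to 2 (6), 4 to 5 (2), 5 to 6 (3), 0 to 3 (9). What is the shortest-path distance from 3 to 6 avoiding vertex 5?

Checking several routes:
3 - 4 - 0 - 6: 7 + 4 + 4 = 15
3 - 2 - 0 - 6: 3 + 8 + 4 = 15
3 - 4 - 2 - 0 - 6: 7 + 4 + 8 + 4 = 23
3 - 0 - 6: 9 + 4 = 13
3 - 2 - 4 - 0 - 6: 3 + 4 + 4 + 4 = 15
Best route has total 13.

13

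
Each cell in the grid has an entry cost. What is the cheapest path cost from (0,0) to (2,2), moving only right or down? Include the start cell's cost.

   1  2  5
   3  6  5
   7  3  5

Take (0,0)→(0,1)→(1,1)→(2,1)→(2,2) for a total of 1 + 2 + 6 + 3 + 5 = 17.

17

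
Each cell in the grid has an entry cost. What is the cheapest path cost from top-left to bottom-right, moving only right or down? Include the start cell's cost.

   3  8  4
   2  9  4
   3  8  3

19

Path r0c0→r1c0→r2c0→r2c1→r2c2: 3 + 2 + 3 + 8 + 3 = 19.
(Top row then right column would cost 22.)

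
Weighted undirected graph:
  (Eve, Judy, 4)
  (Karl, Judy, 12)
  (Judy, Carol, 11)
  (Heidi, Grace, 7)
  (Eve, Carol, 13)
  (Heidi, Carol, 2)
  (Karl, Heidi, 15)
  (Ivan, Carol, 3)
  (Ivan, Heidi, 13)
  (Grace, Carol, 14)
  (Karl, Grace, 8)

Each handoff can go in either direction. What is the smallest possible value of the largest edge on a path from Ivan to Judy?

11

Comparing a few candidate routes:
Ivan -> Carol -> Heidi -> Grace -> Karl -> Judy: max(3, 2, 7, 8, 12) = 12
Ivan -> Heidi -> Grace -> Karl -> Judy: max(13, 7, 8, 12) = 13
Ivan -> Carol -> Judy: max(3, 11) = 11
Best route has worst link 11.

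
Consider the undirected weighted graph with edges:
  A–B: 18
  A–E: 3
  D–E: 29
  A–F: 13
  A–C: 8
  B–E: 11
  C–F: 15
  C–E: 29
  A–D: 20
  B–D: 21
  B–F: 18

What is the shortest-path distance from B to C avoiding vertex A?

Paths from B to C avoiding A:
B → E → C: 11 + 29 = 40
B → D → E → C: 21 + 29 + 29 = 79
B → F → C: 18 + 15 = 33
Best route has total 33.

33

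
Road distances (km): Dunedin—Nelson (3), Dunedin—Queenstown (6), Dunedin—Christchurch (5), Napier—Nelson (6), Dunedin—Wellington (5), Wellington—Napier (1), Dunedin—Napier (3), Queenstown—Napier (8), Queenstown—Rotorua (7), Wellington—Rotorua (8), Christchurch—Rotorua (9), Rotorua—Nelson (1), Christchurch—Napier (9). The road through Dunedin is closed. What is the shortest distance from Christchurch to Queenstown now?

Paths from Christchurch to Queenstown avoiding Dunedin:
Christchurch → Rotorua → Queenstown: 9 + 7 = 16
Christchurch → Rotorua → Nelson → Napier → Queenstown: 9 + 1 + 6 + 8 = 24
Christchurch → Napier → Queenstown: 9 + 8 = 17
Christchurch → Napier → Wellington → Rotorua → Queenstown: 9 + 1 + 8 + 7 = 25
Christchurch → Rotorua → Wellington → Napier → Queenstown: 9 + 8 + 1 + 8 = 26
Christchurch → Napier → Nelson → Rotorua → Queenstown: 9 + 6 + 1 + 7 = 23
The minimum is 16 km.

16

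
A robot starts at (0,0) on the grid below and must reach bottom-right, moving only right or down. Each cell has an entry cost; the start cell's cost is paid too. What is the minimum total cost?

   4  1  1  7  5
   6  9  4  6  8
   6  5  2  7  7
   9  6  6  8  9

35

Path (0,0) (0,1) (0,2) (1,2) (2,2) (2,3) (2,4) (3,4): 4 + 1 + 1 + 4 + 2 + 7 + 7 + 9 = 35.
For comparison, the top-then-right route costs 42.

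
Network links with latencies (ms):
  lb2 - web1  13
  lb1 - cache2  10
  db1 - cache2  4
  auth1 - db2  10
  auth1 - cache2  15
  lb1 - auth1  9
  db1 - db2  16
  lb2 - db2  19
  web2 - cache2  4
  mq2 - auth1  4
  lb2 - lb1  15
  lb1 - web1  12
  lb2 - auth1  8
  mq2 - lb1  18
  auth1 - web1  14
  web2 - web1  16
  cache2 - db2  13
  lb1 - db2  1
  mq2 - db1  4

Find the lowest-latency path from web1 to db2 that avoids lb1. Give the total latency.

24

Comparing a few candidate routes:
web1-lb2-db2: 13 + 19 = 32
web1-lb2-auth1-db2: 13 + 8 + 10 = 31
web1-auth1-db2: 14 + 10 = 24
The minimum is 24 ms.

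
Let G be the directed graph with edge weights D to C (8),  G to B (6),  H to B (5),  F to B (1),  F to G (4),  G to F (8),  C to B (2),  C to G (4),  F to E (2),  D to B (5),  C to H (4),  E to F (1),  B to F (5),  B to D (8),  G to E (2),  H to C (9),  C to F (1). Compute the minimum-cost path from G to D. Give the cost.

12

Routes from G to D:
G - F - B - D: 8 + 1 + 8 = 17
G - E - F - B - D: 2 + 1 + 1 + 8 = 12
G - B - D: 6 + 8 = 14
The minimum is 12.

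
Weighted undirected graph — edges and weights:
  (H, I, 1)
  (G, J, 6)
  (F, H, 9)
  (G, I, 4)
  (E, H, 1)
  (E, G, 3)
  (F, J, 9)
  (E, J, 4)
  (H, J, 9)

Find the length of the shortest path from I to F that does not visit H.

Paths from I to F avoiding H:
I -> G -> J -> F: 4 + 6 + 9 = 19
I -> G -> E -> J -> F: 4 + 3 + 4 + 9 = 20
The minimum is 19.

19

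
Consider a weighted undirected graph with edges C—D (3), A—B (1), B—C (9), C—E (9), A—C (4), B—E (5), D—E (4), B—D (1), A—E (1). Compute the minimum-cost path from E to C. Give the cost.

Checking several routes:
E-A-C: 1 + 4 = 5
E-D-C: 4 + 3 = 7
E-A-B-D-C: 1 + 1 + 1 + 3 = 6
The minimum is 5.

5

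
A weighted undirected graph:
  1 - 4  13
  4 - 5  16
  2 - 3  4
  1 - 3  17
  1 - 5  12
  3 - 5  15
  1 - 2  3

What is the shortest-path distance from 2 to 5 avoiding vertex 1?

19

Paths from 2 to 5 avoiding 1:
2 - 3 - 5: 4 + 15 = 19
The minimum is 19.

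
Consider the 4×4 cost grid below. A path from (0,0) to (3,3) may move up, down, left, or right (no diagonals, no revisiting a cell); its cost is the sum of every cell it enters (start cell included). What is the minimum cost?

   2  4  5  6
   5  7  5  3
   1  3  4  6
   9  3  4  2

20

Take (0,0) -> (1,0) -> (2,0) -> (2,1) -> (3,1) -> (3,2) -> (3,3) for a total of 2 + 5 + 1 + 3 + 3 + 4 + 2 = 20.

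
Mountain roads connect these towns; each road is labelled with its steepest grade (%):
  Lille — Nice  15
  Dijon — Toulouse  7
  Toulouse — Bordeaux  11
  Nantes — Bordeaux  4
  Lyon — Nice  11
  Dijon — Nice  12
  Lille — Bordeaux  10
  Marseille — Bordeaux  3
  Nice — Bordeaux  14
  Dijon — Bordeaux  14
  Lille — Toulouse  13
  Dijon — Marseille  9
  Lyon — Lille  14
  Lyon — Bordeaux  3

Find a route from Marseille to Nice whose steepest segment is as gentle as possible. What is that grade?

Some routes from Marseille to Nice:
Marseille - Bordeaux - Toulouse - Dijon - Nice: max(3, 11, 7, 12) = 12
Marseille - Bordeaux - Lyon - Nice: max(3, 3, 11) = 11
Marseille - Dijon - Toulouse - Bordeaux - Lyon - Nice: max(9, 7, 11, 3, 11) = 11
Best route has worst link 11%.

11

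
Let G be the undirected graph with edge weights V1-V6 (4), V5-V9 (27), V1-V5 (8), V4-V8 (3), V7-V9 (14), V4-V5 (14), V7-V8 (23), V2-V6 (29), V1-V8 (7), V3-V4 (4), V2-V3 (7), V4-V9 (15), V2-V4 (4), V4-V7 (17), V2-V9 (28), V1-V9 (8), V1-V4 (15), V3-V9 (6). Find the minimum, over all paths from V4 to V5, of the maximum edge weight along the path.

Some routes from V4 to V5:
V4 → V3 → V9 → V1 → V5: max(4, 6, 8, 8) = 8
V4 → V2 → V3 → V9 → V1 → V5: max(4, 7, 6, 8, 8) = 8
V4 → V8 → V1 → V5: max(3, 7, 8) = 8
Best route has worst link 8.

8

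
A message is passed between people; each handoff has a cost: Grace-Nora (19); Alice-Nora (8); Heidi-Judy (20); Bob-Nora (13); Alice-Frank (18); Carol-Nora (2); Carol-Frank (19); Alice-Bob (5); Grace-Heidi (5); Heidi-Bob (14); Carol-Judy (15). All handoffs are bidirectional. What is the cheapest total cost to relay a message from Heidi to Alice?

19

Some routes from Heidi to Alice:
Heidi-Bob-Nora-Alice: 14 + 13 + 8 = 35
Heidi-Grace-Nora-Alice: 5 + 19 + 8 = 32
Heidi-Judy-Carol-Nora-Bob-Alice: 20 + 15 + 2 + 13 + 5 = 55
Heidi-Judy-Carol-Nora-Alice: 20 + 15 + 2 + 8 = 45
Heidi-Grace-Nora-Bob-Alice: 5 + 19 + 13 + 5 = 42
Heidi-Bob-Alice: 14 + 5 = 19
The minimum is 19.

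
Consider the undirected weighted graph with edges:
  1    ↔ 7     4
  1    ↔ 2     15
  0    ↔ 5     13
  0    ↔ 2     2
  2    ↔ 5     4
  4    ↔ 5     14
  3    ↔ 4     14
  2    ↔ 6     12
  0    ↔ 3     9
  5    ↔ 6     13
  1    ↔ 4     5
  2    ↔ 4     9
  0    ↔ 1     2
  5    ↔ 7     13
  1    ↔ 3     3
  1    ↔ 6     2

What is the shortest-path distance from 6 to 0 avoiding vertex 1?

Some routes from 6 to 0 avoiding 1:
6 → 2 → 0: 12 + 2 = 14
6 → 5 → 2 → 0: 13 + 4 + 2 = 19
6 → 5 → 0: 13 + 13 = 26
Best route has total 14.

14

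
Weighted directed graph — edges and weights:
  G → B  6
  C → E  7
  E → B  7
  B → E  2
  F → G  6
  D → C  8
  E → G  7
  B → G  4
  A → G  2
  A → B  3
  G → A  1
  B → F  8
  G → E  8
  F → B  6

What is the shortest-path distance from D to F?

30

Paths from D to F:
D→C→E→G→A→B→F: 8 + 7 + 7 + 1 + 3 + 8 = 34
D→C→E→G→B→F: 8 + 7 + 7 + 6 + 8 = 36
D→C→E→B→F: 8 + 7 + 7 + 8 = 30
Shortest: 30.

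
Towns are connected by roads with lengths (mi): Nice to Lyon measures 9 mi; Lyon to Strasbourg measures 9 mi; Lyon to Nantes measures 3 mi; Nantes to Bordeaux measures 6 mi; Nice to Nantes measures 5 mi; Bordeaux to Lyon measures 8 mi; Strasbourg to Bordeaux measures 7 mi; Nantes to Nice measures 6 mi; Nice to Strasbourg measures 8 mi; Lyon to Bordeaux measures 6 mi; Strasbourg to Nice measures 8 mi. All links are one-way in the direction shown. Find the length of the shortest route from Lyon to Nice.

Routes from Lyon to Nice:
Lyon - Strasbourg - Nice: 9 + 8 = 17
Lyon - Nantes - Nice: 3 + 6 = 9
Best route has total 9 mi.

9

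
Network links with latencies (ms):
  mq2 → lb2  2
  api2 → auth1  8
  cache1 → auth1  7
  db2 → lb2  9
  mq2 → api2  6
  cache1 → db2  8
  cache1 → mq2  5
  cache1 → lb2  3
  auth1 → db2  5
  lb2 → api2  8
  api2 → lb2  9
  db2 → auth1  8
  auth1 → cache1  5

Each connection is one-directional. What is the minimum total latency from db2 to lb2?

Routes from db2 to lb2:
db2 - auth1 - cache1 - mq2 - lb2: 8 + 5 + 5 + 2 = 20
db2 - lb2: 9
db2 - auth1 - cache1 - lb2: 8 + 5 + 3 = 16
db2 - auth1 - cache1 - mq2 - api2 - lb2: 8 + 5 + 5 + 6 + 9 = 33
Shortest: 9 ms.

9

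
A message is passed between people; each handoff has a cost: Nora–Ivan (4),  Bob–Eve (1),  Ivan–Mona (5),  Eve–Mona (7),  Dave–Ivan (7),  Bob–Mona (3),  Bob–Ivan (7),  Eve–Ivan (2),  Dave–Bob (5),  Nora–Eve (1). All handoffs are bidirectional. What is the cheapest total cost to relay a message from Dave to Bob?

5

Comparing a few candidate routes:
Dave -> Ivan -> Nora -> Eve -> Bob: 7 + 4 + 1 + 1 = 13
Dave -> Bob: 5
Dave -> Ivan -> Eve -> Bob: 7 + 2 + 1 = 10
The minimum is 5.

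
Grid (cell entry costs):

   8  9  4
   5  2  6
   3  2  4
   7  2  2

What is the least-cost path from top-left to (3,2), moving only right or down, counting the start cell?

One optimal route is (0,0) -> (1,0) -> (1,1) -> (2,1) -> (3,1) -> (3,2).
Its cost is 8 + 5 + 2 + 2 + 2 + 2 = 21.
For comparison, the top-then-right route costs 33.

21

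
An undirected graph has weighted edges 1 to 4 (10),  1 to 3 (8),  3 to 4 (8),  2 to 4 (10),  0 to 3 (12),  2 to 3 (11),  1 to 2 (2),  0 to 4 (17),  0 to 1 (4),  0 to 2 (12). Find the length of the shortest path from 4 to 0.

14

A few of the 4→0 routes:
4 → 0: 17
4 → 2 → 1 → 0: 10 + 2 + 4 = 16
4 → 1 → 0: 10 + 4 = 14
Best route has total 14.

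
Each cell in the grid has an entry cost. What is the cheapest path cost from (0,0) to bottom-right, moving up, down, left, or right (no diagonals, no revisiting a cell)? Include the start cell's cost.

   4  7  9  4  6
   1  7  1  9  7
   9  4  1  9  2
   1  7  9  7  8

33

Path r0c0 r1c0 r1c1 r1c2 r2c2 r2c3 r2c4 r3c4: 4 + 1 + 7 + 1 + 1 + 9 + 2 + 8 = 33.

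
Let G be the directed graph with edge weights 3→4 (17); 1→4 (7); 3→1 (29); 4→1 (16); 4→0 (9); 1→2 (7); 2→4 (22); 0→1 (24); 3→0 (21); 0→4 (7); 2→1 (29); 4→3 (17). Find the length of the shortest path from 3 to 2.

36

Checking several routes:
3 → 1 → 2: 29 + 7 = 36
3 → 0 → 4 → 1 → 2: 21 + 7 + 16 + 7 = 51
3 → 4 → 1 → 2: 17 + 16 + 7 = 40
The minimum is 36.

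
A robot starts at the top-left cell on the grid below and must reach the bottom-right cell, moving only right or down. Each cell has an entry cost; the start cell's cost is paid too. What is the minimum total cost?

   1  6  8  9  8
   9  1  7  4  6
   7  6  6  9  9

One optimal route is r0c0 r0c1 r1c1 r1c2 r1c3 r1c4 r2c4.
Its cost is 1 + 6 + 1 + 7 + 4 + 6 + 9 = 34.

34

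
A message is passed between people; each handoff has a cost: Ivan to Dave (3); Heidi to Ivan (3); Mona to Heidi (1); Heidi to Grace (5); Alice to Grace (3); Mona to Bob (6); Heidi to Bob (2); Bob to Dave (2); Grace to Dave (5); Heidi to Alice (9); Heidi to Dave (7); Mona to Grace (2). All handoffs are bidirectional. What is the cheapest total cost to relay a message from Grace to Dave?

5

Some routes from Grace to Dave:
Grace→Heidi→Bob→Dave: 5 + 2 + 2 = 9
Grace→Mona→Bob→Dave: 2 + 6 + 2 = 10
Grace→Dave: 5
Grace→Mona→Heidi→Bob→Dave: 2 + 1 + 2 + 2 = 7
Grace→Mona→Heidi→Ivan→Dave: 2 + 1 + 3 + 3 = 9
Grace→Mona→Heidi→Dave: 2 + 1 + 7 = 10
The minimum is 5.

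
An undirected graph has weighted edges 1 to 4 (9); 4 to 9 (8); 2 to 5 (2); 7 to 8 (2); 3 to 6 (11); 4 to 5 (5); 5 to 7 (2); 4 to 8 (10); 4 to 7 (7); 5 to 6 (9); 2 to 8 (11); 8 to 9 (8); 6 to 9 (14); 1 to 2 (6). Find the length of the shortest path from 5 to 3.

Comparing a few candidate routes:
5 -> 7 -> 4 -> 9 -> 6 -> 3: 2 + 7 + 8 + 14 + 11 = 42
5 -> 2 -> 8 -> 9 -> 6 -> 3: 2 + 11 + 8 + 14 + 11 = 46
5 -> 4 -> 9 -> 6 -> 3: 5 + 8 + 14 + 11 = 38
5 -> 7 -> 8 -> 9 -> 6 -> 3: 2 + 2 + 8 + 14 + 11 = 37
5 -> 7 -> 8 -> 4 -> 9 -> 6 -> 3: 2 + 2 + 10 + 8 + 14 + 11 = 47
5 -> 6 -> 3: 9 + 11 = 20
Shortest: 20.

20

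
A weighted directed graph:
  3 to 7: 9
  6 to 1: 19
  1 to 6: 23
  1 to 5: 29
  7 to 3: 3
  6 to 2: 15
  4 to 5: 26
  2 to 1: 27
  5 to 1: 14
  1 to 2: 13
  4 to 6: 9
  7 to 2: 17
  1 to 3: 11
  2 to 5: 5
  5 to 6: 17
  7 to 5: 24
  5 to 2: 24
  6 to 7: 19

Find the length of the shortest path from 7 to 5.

22

Paths from 7 to 5:
7-2-5: 17 + 5 = 22
7-2-1-5: 17 + 27 + 29 = 73
7-5: 24
Shortest: 22.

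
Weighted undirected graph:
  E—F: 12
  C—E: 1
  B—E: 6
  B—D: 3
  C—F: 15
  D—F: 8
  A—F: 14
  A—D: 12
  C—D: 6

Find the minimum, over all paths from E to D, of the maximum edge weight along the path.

Some routes from E to D:
E -> F -> A -> D: max(12, 14, 12) = 14
E -> C -> F -> D: max(1, 15, 8) = 15
E -> F -> D: max(12, 8) = 12
E -> C -> D: max(1, 6) = 6
E -> B -> D: max(6, 3) = 6
E -> C -> F -> A -> D: max(1, 15, 14, 12) = 15
The minimum achievable maximum is 6.

6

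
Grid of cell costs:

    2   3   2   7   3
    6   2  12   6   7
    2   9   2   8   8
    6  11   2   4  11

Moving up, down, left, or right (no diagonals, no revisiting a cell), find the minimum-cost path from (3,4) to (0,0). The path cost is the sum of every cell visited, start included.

35

Cheapest: [3,4] -> [3,3] -> [3,2] -> [2,2] -> [2,1] -> [1,1] -> [0,1] -> [0,0]
  11 + 4 + 2 + 2 + 9 + 2 + 3 + 2 = 35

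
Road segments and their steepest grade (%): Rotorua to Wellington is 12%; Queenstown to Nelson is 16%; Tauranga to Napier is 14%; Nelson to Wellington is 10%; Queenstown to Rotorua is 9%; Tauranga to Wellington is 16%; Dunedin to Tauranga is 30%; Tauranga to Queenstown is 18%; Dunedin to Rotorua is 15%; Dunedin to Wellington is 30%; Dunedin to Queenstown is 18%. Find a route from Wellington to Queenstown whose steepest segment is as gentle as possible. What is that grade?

Some routes from Wellington to Queenstown:
Wellington-Tauranga-Queenstown: max(16, 18) = 18
Wellington-Rotorua-Queenstown: max(12, 9) = 12
Wellington-Rotorua-Dunedin-Queenstown: max(12, 15, 18) = 18
Wellington-Nelson-Queenstown: max(10, 16) = 16
Wellington-Dunedin-Queenstown: max(30, 18) = 30
Best route has worst link 12%.

12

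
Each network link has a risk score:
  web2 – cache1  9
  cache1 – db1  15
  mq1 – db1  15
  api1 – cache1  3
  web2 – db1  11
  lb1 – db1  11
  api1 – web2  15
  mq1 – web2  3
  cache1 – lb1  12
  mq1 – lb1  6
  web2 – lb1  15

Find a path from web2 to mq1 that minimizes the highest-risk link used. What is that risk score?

3

Checking several routes:
web2→cache1→lb1→db1→mq1: max(9, 12, 11, 15) = 15
web2→cache1→db1→lb1→mq1: max(9, 15, 11, 6) = 15
web2→mq1: max(3) = 3
web2→cache1→db1→mq1: max(9, 15, 15) = 15
web2→db1→lb1→mq1: max(11, 11, 6) = 11
web2→cache1→lb1→mq1: max(9, 12, 6) = 12
The minimum achievable maximum is 3.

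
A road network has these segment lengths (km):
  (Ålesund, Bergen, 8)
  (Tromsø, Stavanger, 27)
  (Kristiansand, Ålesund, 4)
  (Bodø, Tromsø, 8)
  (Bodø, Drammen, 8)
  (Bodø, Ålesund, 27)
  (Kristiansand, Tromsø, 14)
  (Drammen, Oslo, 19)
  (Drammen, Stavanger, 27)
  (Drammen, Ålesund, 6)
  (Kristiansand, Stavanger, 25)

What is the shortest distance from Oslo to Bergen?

Some routes from Oslo to Bergen:
Oslo→Drammen→Bodø→Ålesund→Bergen: 19 + 8 + 27 + 8 = 62
Oslo→Drammen→Ålesund→Bergen: 19 + 6 + 8 = 33
Oslo→Drammen→Bodø→Tromsø→Kristiansand→Ålesund→Bergen: 19 + 8 + 8 + 14 + 4 + 8 = 61
Shortest: 33 km.

33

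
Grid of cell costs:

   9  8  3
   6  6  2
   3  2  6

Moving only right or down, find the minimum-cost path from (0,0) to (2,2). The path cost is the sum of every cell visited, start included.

26

One optimal route is r0c0 → r1c0 → r2c0 → r2c1 → r2c2.
Its cost is 9 + 6 + 3 + 2 + 6 = 26.
For comparison, the top-then-right route costs 28.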